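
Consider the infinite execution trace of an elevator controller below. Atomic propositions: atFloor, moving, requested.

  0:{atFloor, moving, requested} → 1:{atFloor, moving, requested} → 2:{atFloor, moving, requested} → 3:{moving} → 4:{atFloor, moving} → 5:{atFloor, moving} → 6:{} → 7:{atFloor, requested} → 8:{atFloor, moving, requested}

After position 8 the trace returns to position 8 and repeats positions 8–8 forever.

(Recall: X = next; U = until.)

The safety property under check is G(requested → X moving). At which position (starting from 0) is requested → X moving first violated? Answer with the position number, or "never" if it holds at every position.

requested → X moving holds at every position 0..8, and those are all the positions the trace ever visits, so the invariant G(requested → X moving) is never violated.

never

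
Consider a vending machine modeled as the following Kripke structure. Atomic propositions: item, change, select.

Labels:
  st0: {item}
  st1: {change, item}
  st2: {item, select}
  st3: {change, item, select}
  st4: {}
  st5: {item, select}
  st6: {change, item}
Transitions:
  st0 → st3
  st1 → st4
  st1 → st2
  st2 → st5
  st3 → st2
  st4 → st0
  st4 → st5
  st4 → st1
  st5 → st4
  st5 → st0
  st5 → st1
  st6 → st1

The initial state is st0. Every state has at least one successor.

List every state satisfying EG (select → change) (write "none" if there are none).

{st1, st4, st6}

States satisfying select → change: {st0, st1, st3, st4, st6}.
States satisfying EG (select → change): {st1, st4, st6}.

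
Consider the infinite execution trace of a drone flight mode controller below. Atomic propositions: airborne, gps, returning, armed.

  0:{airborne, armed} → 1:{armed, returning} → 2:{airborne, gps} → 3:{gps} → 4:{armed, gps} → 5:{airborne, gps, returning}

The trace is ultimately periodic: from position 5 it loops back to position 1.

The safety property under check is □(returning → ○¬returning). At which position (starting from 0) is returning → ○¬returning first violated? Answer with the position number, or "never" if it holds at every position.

Check returning → ○¬returning at each position in order: 0 ✓, 1 ✓, 2 ✓, 3 ✓, 4 ✓.
At position 5 the labels are {airborne, gps, returning} and the next position 1 has {armed, returning}, so returning → ○¬returning is false there. This is the first violation.

5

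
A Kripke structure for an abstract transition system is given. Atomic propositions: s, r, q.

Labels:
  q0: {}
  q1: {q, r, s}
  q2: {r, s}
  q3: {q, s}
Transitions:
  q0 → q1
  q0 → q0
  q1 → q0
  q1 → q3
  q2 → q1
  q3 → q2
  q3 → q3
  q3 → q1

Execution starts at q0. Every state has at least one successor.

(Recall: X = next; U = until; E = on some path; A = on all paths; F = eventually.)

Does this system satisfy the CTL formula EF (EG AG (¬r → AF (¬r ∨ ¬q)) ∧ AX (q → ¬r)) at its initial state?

States satisfying EG AG (¬r → AF (¬r ∨ ¬q)) ∧ AX (q → ¬r): {q1}.
States satisfying EF (EG AG (¬r → AF (¬r ∨ ¬q)) ∧ AX (q → ¬r)): {q0, q1, q2, q3}.
Some path from q0 reaches a state where EG AG (¬r → AF (¬r ∨ ¬q)) ∧ AX (q → ¬r) holds.
q0 ∈ Sat(EF (EG AG (¬r → AF (¬r ∨ ¬q)) ∧ AX (q → ¬r))).

Holds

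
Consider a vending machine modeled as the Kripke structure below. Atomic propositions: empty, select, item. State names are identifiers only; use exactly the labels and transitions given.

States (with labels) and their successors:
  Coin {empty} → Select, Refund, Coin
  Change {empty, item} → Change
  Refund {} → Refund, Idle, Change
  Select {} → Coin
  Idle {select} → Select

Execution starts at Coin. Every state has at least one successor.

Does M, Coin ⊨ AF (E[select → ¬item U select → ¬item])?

States satisfying E[select → ¬item U select → ¬item]: {Coin, Change, Refund, Select, Idle}.
States satisfying AF (E[select → ¬item U select → ¬item]): {Coin, Change, Refund, Select, Idle}.
Coin ∈ Sat(AF (E[select → ¬item U select → ¬item])).

Satisfied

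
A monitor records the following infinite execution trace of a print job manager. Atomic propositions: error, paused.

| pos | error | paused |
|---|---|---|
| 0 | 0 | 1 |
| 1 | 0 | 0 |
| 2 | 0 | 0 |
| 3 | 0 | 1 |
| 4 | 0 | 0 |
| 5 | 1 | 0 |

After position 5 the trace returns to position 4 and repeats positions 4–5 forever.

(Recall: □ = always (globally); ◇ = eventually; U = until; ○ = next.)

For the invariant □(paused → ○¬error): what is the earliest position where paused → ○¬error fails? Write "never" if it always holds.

paused → ○¬error holds at every position 0..5, and those are all the positions the trace ever visits, so the invariant □(paused → ○¬error) is never violated.

never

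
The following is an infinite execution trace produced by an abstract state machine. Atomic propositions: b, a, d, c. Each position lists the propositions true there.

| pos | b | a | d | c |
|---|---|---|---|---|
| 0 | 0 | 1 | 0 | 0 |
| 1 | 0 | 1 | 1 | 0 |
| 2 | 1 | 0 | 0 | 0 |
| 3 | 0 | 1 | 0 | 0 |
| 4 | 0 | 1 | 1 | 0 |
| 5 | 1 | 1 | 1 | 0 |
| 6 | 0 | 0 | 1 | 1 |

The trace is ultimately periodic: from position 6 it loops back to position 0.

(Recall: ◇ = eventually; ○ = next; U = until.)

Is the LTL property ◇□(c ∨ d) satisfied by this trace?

□(c ∨ d) is false at every position 0..6, so it never becomes true and ◇□(c ∨ d) fails.

No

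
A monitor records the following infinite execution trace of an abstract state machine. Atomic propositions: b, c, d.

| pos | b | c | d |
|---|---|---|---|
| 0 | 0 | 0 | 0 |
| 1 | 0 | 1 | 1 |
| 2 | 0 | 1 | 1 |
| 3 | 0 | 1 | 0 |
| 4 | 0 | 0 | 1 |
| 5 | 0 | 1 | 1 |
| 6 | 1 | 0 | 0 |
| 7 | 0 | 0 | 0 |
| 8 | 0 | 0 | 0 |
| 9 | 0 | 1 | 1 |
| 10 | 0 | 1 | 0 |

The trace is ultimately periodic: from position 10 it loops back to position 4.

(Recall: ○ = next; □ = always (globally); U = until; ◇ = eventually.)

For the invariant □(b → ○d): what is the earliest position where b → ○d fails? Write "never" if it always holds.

Check b → ○d at each position in order: 0 ✓, 1 ✓, 2 ✓, 3 ✓, 4 ✓, 5 ✓.
At position 6 the labels are {b} and the next position 7 has {}, so b → ○d is false there. This is the first violation.

6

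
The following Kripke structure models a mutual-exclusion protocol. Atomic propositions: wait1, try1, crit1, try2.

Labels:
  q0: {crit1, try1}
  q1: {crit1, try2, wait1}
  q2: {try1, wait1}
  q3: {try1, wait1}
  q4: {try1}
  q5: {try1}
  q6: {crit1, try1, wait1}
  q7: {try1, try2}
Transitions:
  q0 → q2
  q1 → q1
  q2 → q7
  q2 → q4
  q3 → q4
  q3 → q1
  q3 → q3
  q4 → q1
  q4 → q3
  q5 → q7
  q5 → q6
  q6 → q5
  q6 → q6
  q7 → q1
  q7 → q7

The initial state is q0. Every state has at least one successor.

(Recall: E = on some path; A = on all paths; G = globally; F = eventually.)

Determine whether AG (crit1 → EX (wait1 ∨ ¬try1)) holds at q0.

Holds

States satisfying crit1 → EX (wait1 ∨ ¬try1): {q0, q1, q2, q3, q4, q5, q6, q7}.
States satisfying AG (crit1 → EX (wait1 ∨ ¬try1)): {q0, q1, q2, q3, q4, q5, q6, q7}.
Every state reachable from q0 satisfies crit1 → EX (wait1 ∨ ¬try1).
q0 ∈ Sat(AG (crit1 → EX (wait1 ∨ ¬try1))).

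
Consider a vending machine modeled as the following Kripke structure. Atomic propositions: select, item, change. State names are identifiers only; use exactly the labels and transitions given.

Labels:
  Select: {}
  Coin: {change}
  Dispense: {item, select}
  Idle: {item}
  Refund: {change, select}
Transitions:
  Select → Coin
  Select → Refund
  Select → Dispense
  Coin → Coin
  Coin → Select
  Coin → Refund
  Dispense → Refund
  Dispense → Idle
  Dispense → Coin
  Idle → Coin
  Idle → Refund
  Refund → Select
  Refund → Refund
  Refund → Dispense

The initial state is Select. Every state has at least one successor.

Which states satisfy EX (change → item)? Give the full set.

{Select, Coin, Dispense, Refund}

States satisfying change → item: {Select, Dispense, Idle}.
States satisfying EX (change → item): {Select, Coin, Dispense, Refund}.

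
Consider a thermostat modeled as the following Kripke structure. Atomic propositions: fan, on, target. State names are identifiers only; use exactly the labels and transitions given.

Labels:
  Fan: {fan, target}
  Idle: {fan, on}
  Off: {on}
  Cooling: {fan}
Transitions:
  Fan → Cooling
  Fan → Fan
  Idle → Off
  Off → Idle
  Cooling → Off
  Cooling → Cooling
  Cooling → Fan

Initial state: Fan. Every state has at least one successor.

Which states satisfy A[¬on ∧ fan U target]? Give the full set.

{Fan}

States satisfying ¬on ∧ fan: {Fan, Cooling}.
States satisfying target: {Fan}.
States satisfying A[¬on ∧ fan U target]: {Fan}.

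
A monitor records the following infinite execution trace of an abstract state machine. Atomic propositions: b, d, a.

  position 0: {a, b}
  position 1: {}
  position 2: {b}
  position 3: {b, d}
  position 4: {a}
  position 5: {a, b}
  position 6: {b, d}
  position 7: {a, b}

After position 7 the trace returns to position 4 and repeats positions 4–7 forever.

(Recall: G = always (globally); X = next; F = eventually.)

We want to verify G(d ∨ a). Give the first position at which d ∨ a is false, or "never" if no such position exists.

Check d ∨ a at each position in order: 0 ✓.
At position 1 the labels are {}, so d ∨ a is false there. This is the first violation.

1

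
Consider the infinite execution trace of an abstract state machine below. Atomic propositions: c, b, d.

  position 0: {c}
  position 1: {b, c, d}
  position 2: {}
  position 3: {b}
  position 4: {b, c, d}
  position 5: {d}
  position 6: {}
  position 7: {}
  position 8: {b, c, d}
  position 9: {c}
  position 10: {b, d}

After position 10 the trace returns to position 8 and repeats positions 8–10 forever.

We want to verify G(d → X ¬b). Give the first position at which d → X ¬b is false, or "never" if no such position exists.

Check d → X ¬b at each position in order: 0 ✓, 1 ✓, 2 ✓, 3 ✓, 4 ✓, 5 ✓, 6 ✓, 7 ✓, 8 ✓, 9 ✓.
At position 10 the labels are {b, d} and the next position 8 has {b, c, d}, so d → X ¬b is false there. This is the first violation.

10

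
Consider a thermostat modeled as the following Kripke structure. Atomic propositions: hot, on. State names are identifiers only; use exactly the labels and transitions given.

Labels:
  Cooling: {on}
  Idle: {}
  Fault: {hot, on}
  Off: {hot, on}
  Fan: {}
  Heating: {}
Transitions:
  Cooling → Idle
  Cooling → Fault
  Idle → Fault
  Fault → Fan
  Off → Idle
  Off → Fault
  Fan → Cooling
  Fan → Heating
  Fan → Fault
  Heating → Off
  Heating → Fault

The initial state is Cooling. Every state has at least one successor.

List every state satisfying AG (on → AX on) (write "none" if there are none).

none

States satisfying on → AX on: {Idle, Fan, Heating}.
States satisfying AG (on → AX on): ∅.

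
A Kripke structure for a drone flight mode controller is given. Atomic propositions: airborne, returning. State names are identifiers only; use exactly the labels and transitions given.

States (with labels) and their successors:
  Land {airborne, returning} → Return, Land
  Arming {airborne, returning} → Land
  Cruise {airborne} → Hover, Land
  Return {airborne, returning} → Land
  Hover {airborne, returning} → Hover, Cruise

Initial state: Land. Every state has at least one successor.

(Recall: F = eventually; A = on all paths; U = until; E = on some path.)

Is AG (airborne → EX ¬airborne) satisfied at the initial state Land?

Does not hold

States satisfying airborne → EX ¬airborne: ∅.
States satisfying AG (airborne → EX ¬airborne): ∅.
Land is reachable from Land and violates airborne → EX ¬airborne, so AG fails at Land.
Land ∉ Sat(AG (airborne → EX ¬airborne)).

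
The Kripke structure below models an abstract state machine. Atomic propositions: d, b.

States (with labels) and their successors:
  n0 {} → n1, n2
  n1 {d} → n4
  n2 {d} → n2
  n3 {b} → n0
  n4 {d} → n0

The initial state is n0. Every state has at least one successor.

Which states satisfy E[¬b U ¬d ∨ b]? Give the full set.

{n0, n1, n3, n4}

States satisfying ¬b: {n0, n1, n2, n4}.
States satisfying ¬d ∨ b: {n0, n3}.
States satisfying E[¬b U ¬d ∨ b]: {n0, n1, n3, n4}.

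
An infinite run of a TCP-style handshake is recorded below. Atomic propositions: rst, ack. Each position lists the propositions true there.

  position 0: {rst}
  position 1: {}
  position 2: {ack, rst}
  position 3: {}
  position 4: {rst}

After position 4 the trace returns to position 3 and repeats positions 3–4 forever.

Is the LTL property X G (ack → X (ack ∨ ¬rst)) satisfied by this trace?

The position after 0 is 1; G (ack → X (ack ∨ ¬rst)) is true there.

Holds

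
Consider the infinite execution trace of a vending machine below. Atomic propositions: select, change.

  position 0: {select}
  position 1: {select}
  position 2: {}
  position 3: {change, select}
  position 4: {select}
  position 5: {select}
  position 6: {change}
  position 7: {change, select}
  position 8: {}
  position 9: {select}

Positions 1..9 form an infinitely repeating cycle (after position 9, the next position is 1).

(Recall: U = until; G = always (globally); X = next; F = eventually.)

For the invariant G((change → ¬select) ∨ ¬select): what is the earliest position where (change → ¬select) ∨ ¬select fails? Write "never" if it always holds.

3

Check (change → ¬select) ∨ ¬select at each position in order: 0 ✓, 1 ✓, 2 ✓.
At position 3 the labels are {change, select}, so (change → ¬select) ∨ ¬select is false there. This is the first violation.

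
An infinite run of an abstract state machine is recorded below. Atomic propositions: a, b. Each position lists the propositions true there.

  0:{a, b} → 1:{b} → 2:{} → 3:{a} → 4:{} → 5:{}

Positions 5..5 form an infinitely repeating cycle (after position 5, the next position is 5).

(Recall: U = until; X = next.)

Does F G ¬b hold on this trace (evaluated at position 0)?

Satisfied

G ¬b holds at position 2, which is reachable from 0, so F G ¬b holds.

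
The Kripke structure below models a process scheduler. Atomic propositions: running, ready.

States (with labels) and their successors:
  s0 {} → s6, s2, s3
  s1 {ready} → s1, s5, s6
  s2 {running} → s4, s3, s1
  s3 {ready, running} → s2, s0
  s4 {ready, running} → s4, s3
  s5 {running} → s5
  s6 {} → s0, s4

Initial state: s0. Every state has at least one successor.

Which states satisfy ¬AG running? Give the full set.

States satisfying running: {s2, s3, s4, s5}.
States satisfying AG running: {s5}.
States satisfying ¬AG running: {s0, s1, s2, s3, s4, s6}.

{s0, s1, s2, s3, s4, s6}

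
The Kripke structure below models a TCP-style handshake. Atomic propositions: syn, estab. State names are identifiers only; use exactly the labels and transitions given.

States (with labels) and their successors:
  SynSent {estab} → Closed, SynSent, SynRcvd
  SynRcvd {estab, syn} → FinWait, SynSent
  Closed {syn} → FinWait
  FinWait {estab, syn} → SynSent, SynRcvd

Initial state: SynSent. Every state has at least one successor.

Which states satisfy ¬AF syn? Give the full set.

{SynSent}

States satisfying syn: {SynRcvd, Closed, FinWait}.
States satisfying AF syn: {SynRcvd, Closed, FinWait}.
States satisfying ¬AF syn: {SynSent}.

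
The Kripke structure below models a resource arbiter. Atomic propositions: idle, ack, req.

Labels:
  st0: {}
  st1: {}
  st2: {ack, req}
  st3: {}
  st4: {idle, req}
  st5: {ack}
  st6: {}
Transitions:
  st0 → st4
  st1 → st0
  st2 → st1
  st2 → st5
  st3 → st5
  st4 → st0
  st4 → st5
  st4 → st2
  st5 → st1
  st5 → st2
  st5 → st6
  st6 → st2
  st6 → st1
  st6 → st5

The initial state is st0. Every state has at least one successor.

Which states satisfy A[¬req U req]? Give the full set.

States satisfying ¬req: {st0, st1, st3, st5, st6}.
States satisfying req: {st2, st4}.
States satisfying A[¬req U req]: {st0, st1, st2, st4}.

{st0, st1, st2, st4}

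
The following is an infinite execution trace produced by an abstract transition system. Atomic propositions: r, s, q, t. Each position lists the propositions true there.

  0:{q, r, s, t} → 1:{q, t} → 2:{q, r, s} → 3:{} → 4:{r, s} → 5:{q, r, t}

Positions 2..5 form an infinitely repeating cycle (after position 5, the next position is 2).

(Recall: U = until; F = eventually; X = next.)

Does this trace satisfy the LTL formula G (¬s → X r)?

¬s → X r holds at every position 0..5, and those are all positions ever visited, so G (¬s → X r) holds.
Positions where ¬s holds: 1, 3, 5.
Check X r at each: 1→ok, 3→ok, 5→ok.

Holds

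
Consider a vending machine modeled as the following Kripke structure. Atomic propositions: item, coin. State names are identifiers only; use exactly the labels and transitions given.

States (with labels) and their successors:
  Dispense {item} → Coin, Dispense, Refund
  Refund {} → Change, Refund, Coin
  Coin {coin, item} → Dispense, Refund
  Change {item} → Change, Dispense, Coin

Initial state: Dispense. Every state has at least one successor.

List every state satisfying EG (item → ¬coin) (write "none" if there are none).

States satisfying item → ¬coin: {Dispense, Refund, Change}.
States satisfying EG (item → ¬coin): {Dispense, Refund, Change}.

{Dispense, Refund, Change}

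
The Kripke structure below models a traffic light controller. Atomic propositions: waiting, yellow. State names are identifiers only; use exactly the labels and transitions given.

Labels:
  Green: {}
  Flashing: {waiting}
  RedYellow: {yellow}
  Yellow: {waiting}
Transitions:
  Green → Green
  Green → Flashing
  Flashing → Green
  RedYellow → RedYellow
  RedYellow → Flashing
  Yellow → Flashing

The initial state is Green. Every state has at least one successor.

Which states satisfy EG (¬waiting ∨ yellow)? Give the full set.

States satisfying ¬waiting ∨ yellow: {Green, RedYellow}.
States satisfying EG (¬waiting ∨ yellow): {Green, RedYellow}.

{Green, RedYellow}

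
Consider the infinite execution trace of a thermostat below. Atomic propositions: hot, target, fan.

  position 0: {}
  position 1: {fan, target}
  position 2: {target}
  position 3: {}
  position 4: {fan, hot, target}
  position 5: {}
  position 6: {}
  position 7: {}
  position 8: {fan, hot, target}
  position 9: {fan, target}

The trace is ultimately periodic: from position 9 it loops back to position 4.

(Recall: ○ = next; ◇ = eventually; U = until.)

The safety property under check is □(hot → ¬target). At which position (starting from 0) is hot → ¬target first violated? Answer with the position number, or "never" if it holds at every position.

4

Check hot → ¬target at each position in order: 0 ✓, 1 ✓, 2 ✓, 3 ✓.
At position 4 the labels are {fan, hot, target}, so hot → ¬target is false there. This is the first violation.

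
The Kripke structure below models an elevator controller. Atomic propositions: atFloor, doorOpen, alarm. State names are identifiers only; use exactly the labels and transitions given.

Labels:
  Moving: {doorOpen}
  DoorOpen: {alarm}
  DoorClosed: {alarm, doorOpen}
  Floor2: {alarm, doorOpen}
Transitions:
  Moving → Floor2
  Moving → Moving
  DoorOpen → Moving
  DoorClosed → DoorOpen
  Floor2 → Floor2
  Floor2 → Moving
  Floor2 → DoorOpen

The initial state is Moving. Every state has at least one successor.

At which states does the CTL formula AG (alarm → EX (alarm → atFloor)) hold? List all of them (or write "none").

{Moving, DoorOpen, Floor2}

States satisfying alarm → EX (alarm → atFloor): {Moving, DoorOpen, Floor2}.
States satisfying AG (alarm → EX (alarm → atFloor)): {Moving, DoorOpen, Floor2}.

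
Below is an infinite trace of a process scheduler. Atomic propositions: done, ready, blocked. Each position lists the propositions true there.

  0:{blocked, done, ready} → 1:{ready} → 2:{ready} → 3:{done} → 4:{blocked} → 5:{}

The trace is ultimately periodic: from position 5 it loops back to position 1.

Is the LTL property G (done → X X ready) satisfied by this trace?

done → X X ready must hold at every position from 0 onward. It fails at position 3, so G (done → X X ready) is false.
Positions where done holds: 0, 3.
Check X X ready at each: 0→ok, 3→fails.

No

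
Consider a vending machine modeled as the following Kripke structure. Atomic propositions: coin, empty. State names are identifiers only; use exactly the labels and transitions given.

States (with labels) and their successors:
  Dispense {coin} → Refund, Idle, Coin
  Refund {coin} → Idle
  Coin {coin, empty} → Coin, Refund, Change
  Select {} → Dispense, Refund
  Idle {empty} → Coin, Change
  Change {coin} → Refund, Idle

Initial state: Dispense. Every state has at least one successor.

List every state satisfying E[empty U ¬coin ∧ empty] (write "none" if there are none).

States satisfying empty: {Coin, Idle}.
States satisfying ¬coin ∧ empty: {Idle}.
States satisfying E[empty U ¬coin ∧ empty]: {Idle}.

{Idle}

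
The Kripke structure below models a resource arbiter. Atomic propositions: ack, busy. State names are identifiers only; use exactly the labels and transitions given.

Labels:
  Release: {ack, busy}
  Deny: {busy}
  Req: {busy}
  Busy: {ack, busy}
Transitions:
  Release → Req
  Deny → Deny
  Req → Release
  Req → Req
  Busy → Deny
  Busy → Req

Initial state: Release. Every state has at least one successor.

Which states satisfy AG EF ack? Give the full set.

{Release, Req}

States satisfying EF ack: {Release, Req, Busy}.
States satisfying AG EF ack: {Release, Req}.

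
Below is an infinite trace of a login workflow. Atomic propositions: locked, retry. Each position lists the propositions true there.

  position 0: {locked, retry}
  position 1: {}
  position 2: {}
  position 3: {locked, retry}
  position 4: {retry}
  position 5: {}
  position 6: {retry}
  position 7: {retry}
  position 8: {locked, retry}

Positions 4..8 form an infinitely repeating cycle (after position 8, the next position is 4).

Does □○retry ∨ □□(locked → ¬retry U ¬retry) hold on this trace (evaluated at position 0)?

○retry must hold at every position from 0 onward. It fails at position 0, so □○retry is false.
□(locked → ¬retry U ¬retry) must hold at every position from 0 onward. It fails at position 0, so □□(locked → ¬retry U ¬retry) is false.
At position 0: □○retry is false; □□(locked → ¬retry U ¬retry) is false; so □○retry ∨ □□(locked → ¬retry U ¬retry) is false.

No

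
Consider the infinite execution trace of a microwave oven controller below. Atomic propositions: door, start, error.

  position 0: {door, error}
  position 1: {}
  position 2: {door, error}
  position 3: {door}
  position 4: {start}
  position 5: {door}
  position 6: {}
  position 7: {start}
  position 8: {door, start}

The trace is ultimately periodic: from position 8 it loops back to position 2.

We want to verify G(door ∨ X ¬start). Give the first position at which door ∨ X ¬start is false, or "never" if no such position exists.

Check door ∨ X ¬start at each position in order: 0 ✓, 1 ✓, 2 ✓, 3 ✓, 4 ✓, 5 ✓.
At position 6 the labels are {} and the next position 7 has {start}, so door ∨ X ¬start is false there. This is the first violation.

6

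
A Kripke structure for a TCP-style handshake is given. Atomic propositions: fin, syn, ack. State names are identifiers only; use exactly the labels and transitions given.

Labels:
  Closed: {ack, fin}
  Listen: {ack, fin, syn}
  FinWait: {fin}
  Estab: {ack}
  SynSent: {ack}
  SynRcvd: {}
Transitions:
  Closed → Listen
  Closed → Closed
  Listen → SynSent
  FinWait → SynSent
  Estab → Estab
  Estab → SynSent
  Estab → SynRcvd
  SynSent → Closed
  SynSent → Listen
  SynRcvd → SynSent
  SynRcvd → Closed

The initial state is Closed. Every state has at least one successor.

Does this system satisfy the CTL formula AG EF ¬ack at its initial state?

Does not hold

States satisfying EF ¬ack: {FinWait, Estab, SynRcvd}.
States satisfying AG EF ¬ack: ∅.
Closed is reachable from Closed and violates EF ¬ack, so AG fails at Closed.
Closed ∉ Sat(AG EF ¬ack).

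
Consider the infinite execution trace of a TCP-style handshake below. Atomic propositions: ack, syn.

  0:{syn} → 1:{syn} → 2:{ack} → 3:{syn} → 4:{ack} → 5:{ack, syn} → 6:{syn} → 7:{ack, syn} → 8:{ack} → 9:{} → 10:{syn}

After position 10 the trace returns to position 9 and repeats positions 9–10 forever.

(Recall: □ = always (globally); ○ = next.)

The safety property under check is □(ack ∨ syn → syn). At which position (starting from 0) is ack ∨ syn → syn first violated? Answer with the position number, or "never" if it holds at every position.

Check ack ∨ syn → syn at each position in order: 0 ✓, 1 ✓.
At position 2 the labels are {ack}, so ack ∨ syn → syn is false there. This is the first violation.

2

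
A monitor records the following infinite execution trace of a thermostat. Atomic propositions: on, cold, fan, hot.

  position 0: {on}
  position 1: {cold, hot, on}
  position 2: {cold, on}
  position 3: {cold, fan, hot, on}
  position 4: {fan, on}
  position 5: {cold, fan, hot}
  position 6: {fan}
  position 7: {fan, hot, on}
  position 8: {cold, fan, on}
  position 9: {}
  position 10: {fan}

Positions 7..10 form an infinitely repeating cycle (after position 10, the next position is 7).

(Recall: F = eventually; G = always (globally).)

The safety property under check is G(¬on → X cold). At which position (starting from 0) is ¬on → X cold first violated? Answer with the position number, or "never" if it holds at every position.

5

Check ¬on → X cold at each position in order: 0 ✓, 1 ✓, 2 ✓, 3 ✓, 4 ✓.
At position 5 the labels are {cold, fan, hot} and the next position 6 has {fan}, so ¬on → X cold is false there. This is the first violation.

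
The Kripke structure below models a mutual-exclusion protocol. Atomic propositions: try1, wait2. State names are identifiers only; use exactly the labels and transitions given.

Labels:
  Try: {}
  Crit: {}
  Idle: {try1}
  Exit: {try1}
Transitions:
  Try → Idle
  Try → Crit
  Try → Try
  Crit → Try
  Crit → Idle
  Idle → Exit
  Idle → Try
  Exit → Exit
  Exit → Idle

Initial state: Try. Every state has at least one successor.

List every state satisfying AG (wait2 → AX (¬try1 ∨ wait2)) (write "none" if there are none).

States satisfying wait2 → AX (¬try1 ∨ wait2): {Try, Crit, Idle, Exit}.
States satisfying AG (wait2 → AX (¬try1 ∨ wait2)): {Try, Crit, Idle, Exit}.

{Try, Crit, Idle, Exit}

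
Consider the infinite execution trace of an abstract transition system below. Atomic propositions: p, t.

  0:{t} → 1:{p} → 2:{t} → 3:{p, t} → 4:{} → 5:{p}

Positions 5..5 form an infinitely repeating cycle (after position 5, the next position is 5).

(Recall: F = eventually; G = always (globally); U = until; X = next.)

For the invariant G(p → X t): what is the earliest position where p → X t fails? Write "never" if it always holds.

Check p → X t at each position in order: 0 ✓, 1 ✓, 2 ✓.
At position 3 the labels are {p, t} and the next position 4 has {}, so p → X t is false there. This is the first violation.

3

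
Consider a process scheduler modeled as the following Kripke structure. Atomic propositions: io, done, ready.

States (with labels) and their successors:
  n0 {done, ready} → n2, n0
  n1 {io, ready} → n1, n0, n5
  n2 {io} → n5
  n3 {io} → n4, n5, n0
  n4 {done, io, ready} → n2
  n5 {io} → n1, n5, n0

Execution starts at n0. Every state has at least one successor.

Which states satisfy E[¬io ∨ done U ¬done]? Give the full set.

States satisfying ¬io ∨ done: {n0, n4}.
States satisfying ¬done: {n1, n2, n3, n5}.
States satisfying E[¬io ∨ done U ¬done]: {n0, n1, n2, n3, n4, n5}.

{n0, n1, n2, n3, n4, n5}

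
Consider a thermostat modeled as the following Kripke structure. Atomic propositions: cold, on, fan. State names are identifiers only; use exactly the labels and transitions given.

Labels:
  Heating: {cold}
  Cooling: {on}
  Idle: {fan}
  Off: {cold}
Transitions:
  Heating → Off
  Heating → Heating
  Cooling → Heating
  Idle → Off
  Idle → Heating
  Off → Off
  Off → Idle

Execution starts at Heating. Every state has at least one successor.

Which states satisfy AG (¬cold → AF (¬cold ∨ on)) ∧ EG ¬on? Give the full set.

{Heating, Idle, Off}

States satisfying ¬cold → AF (¬cold ∨ on): {Heating, Cooling, Idle, Off}.
States satisfying AG (¬cold → AF (¬cold ∨ on)): {Heating, Cooling, Idle, Off}.
States satisfying ¬on: {Heating, Idle, Off}.
States satisfying EG ¬on: {Heating, Idle, Off}.
States satisfying AG (¬cold → AF (¬cold ∨ on)) ∧ EG ¬on: {Heating, Idle, Off}.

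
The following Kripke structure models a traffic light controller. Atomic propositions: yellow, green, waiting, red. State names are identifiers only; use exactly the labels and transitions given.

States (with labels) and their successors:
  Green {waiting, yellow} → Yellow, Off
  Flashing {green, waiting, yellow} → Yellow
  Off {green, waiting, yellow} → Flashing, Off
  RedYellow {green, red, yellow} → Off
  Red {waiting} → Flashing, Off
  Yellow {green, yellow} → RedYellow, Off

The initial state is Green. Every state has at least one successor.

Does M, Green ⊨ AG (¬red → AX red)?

Violated

States satisfying ¬red → AX red: {RedYellow}.
States satisfying AG (¬red → AX red): ∅.
Flashing is reachable from Green and violates ¬red → AX red, so AG fails at Green.
Green ∉ Sat(AG (¬red → AX red)).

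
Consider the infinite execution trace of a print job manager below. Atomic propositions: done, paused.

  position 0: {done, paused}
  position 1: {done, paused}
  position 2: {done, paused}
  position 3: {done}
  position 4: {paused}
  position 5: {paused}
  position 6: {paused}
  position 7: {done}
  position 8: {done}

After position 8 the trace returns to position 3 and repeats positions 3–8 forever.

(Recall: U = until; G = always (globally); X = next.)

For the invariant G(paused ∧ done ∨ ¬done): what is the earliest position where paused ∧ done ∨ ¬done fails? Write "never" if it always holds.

3

Check paused ∧ done ∨ ¬done at each position in order: 0 ✓, 1 ✓, 2 ✓.
At position 3 the labels are {done}, so paused ∧ done ∨ ¬done is false there. This is the first violation.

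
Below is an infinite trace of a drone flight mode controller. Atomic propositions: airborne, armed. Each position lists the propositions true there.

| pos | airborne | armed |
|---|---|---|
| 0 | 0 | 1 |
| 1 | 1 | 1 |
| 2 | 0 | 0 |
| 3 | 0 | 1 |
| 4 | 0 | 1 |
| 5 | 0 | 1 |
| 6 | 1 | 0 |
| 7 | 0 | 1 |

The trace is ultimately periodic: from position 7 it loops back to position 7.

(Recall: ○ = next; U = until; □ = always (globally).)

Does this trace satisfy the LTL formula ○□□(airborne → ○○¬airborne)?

The position after 0 is 1; □□(airborne → ○○¬airborne) is true there.

Yes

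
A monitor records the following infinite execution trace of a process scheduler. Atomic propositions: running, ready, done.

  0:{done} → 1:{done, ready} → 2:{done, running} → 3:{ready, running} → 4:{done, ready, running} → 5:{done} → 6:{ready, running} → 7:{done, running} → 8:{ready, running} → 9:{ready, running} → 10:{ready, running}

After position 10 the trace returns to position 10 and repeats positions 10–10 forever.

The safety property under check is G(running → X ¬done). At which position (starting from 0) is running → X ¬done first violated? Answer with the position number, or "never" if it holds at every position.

Check running → X ¬done at each position in order: 0 ✓, 1 ✓, 2 ✓.
At position 3 the labels are {ready, running} and the next position 4 has {done, ready, running}, so running → X ¬done is false there. This is the first violation.

3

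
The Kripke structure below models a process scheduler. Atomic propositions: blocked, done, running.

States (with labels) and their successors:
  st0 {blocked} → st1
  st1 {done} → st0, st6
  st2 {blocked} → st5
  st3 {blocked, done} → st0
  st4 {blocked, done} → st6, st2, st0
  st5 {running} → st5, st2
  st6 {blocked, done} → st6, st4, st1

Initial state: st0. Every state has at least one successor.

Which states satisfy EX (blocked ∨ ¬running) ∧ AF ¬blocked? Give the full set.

States satisfying blocked ∨ ¬running: {st0, st1, st2, st3, st4, st6}.
States satisfying EX (blocked ∨ ¬running): {st0, st1, st3, st4, st5, st6}.
States satisfying ¬blocked: {st1, st5}.
States satisfying AF ¬blocked: {st0, st1, st2, st3, st5}.
States satisfying EX (blocked ∨ ¬running) ∧ AF ¬blocked: {st0, st1, st3, st5}.

{st0, st1, st3, st5}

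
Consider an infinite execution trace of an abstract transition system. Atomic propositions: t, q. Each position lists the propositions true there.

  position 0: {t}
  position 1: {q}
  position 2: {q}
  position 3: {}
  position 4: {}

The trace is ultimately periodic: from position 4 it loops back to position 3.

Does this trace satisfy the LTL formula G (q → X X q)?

q → X X q must hold at every position from 0 onward. It fails at position 1, so G (q → X X q) is false.
Positions where q holds: 1, 2.
Check X X q at each: 1→fails, 2→fails.

No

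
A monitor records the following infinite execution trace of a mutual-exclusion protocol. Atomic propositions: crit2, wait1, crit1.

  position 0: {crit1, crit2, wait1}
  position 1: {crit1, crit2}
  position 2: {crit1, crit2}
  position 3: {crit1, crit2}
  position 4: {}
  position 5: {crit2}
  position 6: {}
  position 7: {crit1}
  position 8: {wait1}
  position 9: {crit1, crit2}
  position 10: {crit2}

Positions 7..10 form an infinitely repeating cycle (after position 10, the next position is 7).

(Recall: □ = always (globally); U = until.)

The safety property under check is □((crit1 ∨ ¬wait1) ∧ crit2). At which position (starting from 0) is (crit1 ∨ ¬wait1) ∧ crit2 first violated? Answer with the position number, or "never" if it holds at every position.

4

Check (crit1 ∨ ¬wait1) ∧ crit2 at each position in order: 0 ✓, 1 ✓, 2 ✓, 3 ✓.
At position 4 the labels are {}, so (crit1 ∨ ¬wait1) ∧ crit2 is false there. This is the first violation.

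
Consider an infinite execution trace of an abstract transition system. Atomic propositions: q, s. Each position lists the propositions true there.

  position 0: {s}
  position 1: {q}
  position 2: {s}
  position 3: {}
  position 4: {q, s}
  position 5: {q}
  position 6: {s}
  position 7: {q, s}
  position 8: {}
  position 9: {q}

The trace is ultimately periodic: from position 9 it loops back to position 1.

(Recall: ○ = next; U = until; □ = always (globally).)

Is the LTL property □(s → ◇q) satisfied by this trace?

s → ◇q holds at every position 0..9, and those are all positions ever visited, so □(s → ◇q) holds.
Positions where s holds: 0, 2, 4, 6, 7.
Check ◇q at each: 0→ok, 2→ok, 4→ok, 6→ok, 7→ok.

Satisfied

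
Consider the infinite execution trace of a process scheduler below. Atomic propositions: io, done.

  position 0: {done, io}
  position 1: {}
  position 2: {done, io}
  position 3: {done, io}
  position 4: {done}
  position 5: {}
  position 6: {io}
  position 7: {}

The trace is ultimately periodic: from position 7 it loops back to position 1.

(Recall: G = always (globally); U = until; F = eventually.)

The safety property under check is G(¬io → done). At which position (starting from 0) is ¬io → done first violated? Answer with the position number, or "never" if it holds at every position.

1

Check ¬io → done at each position in order: 0 ✓.
At position 1 the labels are {}, so ¬io → done is false there. This is the first violation.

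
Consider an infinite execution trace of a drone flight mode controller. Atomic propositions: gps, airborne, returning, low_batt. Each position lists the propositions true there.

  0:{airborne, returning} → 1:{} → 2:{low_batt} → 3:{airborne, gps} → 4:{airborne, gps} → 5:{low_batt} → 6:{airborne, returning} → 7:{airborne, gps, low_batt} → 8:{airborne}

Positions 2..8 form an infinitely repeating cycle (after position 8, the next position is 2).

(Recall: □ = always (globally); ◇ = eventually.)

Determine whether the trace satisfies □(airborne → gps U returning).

airborne → gps U returning must hold at every position from 0 onward. It fails at position 3, so □(airborne → gps U returning) is false.
Positions where airborne holds: 0, 3, 4, 6, 7, 8.
Check gps U returning at each: 0→ok, 3→fails, 4→fails, 6→ok, 7→fails, 8→fails.

Violated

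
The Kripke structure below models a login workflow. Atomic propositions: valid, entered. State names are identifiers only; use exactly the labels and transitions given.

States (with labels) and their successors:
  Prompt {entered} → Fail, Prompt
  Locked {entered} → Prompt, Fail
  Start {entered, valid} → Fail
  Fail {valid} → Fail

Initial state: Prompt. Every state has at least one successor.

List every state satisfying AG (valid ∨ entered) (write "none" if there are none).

{Prompt, Locked, Start, Fail}

States satisfying valid ∨ entered: {Prompt, Locked, Start, Fail}.
States satisfying AG (valid ∨ entered): {Prompt, Locked, Start, Fail}.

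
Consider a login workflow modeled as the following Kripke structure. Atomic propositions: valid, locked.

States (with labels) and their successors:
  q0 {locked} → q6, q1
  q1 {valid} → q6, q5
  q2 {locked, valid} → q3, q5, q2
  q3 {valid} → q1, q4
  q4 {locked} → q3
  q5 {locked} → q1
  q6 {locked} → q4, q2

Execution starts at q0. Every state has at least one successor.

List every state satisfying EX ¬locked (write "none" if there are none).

States satisfying ¬locked: {q1, q3}.
States satisfying EX ¬locked: {q0, q2, q3, q4, q5}.

{q0, q2, q3, q4, q5}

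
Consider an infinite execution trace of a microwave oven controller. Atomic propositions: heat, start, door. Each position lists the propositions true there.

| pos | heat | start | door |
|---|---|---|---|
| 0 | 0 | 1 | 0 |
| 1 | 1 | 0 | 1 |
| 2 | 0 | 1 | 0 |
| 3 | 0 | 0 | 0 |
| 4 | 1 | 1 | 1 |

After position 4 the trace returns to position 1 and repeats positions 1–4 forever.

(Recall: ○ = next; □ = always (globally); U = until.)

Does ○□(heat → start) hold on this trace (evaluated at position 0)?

Does not hold

The position after 0 is 1; □(heat → start) is false there.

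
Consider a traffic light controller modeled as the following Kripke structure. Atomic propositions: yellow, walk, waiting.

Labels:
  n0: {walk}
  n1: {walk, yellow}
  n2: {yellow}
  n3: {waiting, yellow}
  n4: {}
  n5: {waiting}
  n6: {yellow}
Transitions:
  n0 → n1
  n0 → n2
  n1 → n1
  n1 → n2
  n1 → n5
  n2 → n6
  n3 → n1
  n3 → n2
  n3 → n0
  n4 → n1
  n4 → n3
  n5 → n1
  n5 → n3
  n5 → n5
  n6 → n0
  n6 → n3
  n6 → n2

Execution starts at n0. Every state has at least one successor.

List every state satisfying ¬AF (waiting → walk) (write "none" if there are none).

{n5}

States satisfying waiting → walk: {n0, n1, n2, n4, n6}.
States satisfying AF (waiting → walk): {n0, n1, n2, n3, n4, n6}.
States satisfying ¬AF (waiting → walk): {n5}.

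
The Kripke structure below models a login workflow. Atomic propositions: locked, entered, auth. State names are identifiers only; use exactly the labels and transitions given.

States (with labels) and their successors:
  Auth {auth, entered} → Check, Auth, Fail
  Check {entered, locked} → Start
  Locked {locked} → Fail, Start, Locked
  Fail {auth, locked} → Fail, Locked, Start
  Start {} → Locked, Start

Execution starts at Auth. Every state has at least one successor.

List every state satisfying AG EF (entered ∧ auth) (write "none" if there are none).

States satisfying EF (entered ∧ auth): {Auth}.
States satisfying AG EF (entered ∧ auth): ∅.

none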